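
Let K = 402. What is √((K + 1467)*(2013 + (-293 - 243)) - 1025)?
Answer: 8*√43117 ≈ 1661.2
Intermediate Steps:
√((K + 1467)*(2013 + (-293 - 243)) - 1025) = √((402 + 1467)*(2013 + (-293 - 243)) - 1025) = √(1869*(2013 - 536) - 1025) = √(1869*1477 - 1025) = √(2760513 - 1025) = √2759488 = 8*√43117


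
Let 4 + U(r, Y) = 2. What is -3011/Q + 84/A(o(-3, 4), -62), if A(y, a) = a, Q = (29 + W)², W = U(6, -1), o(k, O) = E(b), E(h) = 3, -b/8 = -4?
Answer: -123959/22599 ≈ -5.4852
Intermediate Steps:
b = 32 (b = -8*(-4) = 32)
U(r, Y) = -2 (U(r, Y) = -4 + 2 = -2)
o(k, O) = 3
W = -2
Q = 729 (Q = (29 - 2)² = 27² = 729)
-3011/Q + 84/A(o(-3, 4), -62) = -3011/729 + 84/(-62) = -3011*1/729 + 84*(-1/62) = -3011/729 - 42/31 = -123959/22599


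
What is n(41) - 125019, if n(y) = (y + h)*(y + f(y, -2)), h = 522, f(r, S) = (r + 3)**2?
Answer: 988032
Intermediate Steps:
f(r, S) = (3 + r)**2
n(y) = (522 + y)*(y + (3 + y)**2) (n(y) = (y + 522)*(y + (3 + y)**2) = (522 + y)*(y + (3 + y)**2))
n(41) - 125019 = (4698 + 41**3 + 529*41**2 + 3663*41) - 125019 = (4698 + 68921 + 529*1681 + 150183) - 125019 = (4698 + 68921 + 889249 + 150183) - 125019 = 1113051 - 125019 = 988032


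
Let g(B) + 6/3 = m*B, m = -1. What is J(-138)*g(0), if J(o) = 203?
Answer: -406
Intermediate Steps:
g(B) = -2 - B
J(-138)*g(0) = 203*(-2 - 1*0) = 203*(-2 + 0) = 203*(-2) = -406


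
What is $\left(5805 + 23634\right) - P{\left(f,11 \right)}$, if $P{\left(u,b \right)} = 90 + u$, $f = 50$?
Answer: $29299$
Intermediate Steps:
$\left(5805 + 23634\right) - P{\left(f,11 \right)} = \left(5805 + 23634\right) - \left(90 + 50\right) = 29439 - 140 = 29299$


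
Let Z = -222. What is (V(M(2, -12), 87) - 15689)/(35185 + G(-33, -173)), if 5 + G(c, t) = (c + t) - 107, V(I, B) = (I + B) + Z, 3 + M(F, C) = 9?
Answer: -15818/34867 ≈ -0.45367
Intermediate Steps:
M(F, C) = 6 (M(F, C) = -3 + 9 = 6)
V(I, B) = -222 + B + I (V(I, B) = (I + B) - 222 = (B + I) - 222 = -222 + B + I)
G(c, t) = -112 + c + t (G(c, t) = -5 + ((c + t) - 107) = -5 + (-107 + c + t) = -112 + c + t)
(V(M(2, -12), 87) - 15689)/(35185 + G(-33, -173)) = ((-222 + 87 + 6) - 15689)/(35185 + (-112 - 33 - 173)) = (-129 - 15689)/(35185 - 318) = -15818/34867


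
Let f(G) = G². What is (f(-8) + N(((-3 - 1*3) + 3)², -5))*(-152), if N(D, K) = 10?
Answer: -11248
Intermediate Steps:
(f(-8) + N(((-3 - 1*3) + 3)², -5))*(-152) = ((-8)² + 10)*(-152) = (64 + 10)*(-152) = 74*(-152) = -11248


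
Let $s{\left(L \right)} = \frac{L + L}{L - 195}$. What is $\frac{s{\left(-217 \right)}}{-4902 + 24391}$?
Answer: $\frac{217}{4014734} \approx 5.4051 \cdot 10^{-5}$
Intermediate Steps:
$s{\left(L \right)} = \frac{2 L}{-195 + L}$
$\frac{s{\left(-217 \right)}}{-4902 + 24391} = \frac{2 \left(-217\right) \frac{1}{-195 - 217}}{-4902 + 24391} = \frac{2 \left(-217\right) \frac{1}{-412}}{19489} = 2 \left(-217\right) \left(- \frac{1}{412}\right) \frac{1}{19489} = \frac{217}{206} \cdot \frac{1}{19489} = \frac{217}{4014734}$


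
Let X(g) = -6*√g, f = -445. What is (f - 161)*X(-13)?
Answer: 3636*I*√13 ≈ 13110.0*I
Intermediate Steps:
(f - 161)*X(-13) = (-445 - 161)*(-6*I*√13) = -(-3636)*I*√13 = 3636*I*√13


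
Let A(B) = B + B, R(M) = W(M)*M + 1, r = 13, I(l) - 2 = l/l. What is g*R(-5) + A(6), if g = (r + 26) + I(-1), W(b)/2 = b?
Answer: 2154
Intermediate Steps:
I(l) = 3 (I(l) = 2 + l/l = 2 + 1 = 3)
W(b) = 2*b
R(M) = 1 + 2*M**2 (R(M) = (2*M)*M + 1 = 2*M**2 + 1 = 1 + 2*M**2)
A(B) = 2*B
g = 42 (g = (13 + 26) + 3 = 39 + 3 = 42)
g*R(-5) + A(6) = 42*(1 + 2*(-5)**2) + 2*6 = 42*(1 + 2*25) + 12 = 42*(1 + 50) + 12 = 42*51 + 12 = 2142 + 12 = 2154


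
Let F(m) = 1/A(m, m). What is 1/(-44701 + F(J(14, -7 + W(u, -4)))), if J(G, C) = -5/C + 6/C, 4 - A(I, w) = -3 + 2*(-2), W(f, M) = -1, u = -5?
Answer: -11/491710 ≈ -2.2371e-5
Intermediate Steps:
A(I, w) = 11 (A(I, w) = 4 - (-3 + 2*(-2)) = 4 - (-3 - 4) = 4 - 1*(-7) = 4 + 7 = 11)
J(G, C) = 1/C
F(m) = 1/11
1/(-44701 + F(J(14, -7 + W(u, -4)))) = 1/(-44701 + 1/11) = 1/(-491710/11) = -11/491710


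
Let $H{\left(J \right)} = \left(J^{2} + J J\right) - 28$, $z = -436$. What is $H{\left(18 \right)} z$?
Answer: $-270320$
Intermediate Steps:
$H{\left(J \right)} = -28 + 2 J^{2}$ ($H{\left(J \right)} = \left(J^{2} + J^{2}\right) - 28 = 2 J^{2} - 28 = -28 + 2 J^{2}$)
$H{\left(18 \right)} z = \left(-28 + 2 \cdot 18^{2}\right) \left(-436\right) = \left(-28 + 2 \cdot 324\right) \left(-436\right) = \left(-28 + 648\right) \left(-436\right) = 620 \left(-436\right) = -270320$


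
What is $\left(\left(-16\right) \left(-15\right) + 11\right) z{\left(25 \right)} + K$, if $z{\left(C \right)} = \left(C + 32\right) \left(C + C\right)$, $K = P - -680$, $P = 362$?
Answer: $716392$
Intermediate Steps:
$K = 1042$ ($K = 362 - -680 = 362 + 680 = 1042$)
$z{\left(C \right)} = 2 C \left(32 + C\right)$ ($z{\left(C \right)} = \left(32 + C\right) 2 C = 2 C \left(32 + C\right)$)
$\left(\left(-16\right) \left(-15\right) + 11\right) z{\left(25 \right)} + K = \left(\left(-16\right) \left(-15\right) + 11\right) 2 \cdot 25 \left(32 + 25\right) + 1042 = \left(240 + 11\right) 2 \cdot 25 \cdot 57 + 1042 = 251 \cdot 2850 + 1042 = 715350 + 1042 = 716392$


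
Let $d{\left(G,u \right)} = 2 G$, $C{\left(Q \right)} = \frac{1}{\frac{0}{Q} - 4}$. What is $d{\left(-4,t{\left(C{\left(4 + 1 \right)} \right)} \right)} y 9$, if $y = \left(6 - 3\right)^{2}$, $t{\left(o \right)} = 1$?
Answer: $-648$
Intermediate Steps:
$C{\left(Q \right)} = - \frac{1}{4}$ ($C{\left(Q \right)} = \frac{1}{0 - 4} = \frac{1}{-4} = - \frac{1}{4}$)
$y = 9$ ($y = 3^{2} = 9$)
$d{\left(-4,t{\left(C{\left(4 + 1 \right)} \right)} \right)} y 9 = 2 \left(-4\right) 9 \cdot 9 = \left(-8\right) 9 \cdot 9 = \left(-72\right) 9 = -648$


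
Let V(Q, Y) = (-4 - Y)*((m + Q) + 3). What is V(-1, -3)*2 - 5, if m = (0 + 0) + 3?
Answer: -15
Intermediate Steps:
m = 3 (m = 0 + 3 = 3)
V(Q, Y) = (-4 - Y)*(6 + Q) (V(Q, Y) = (-4 - Y)*((3 + Q) + 3) = (-4 - Y)*(6 + Q))
V(-1, -3)*2 - 5 = (-24 - 6*(-3) - 4*(-1) - 1*(-1)*(-3))*2 - 5 = (-24 + 18 + 4 - 3)*2 - 5 = -5*2 - 5 = -10 - 5 = -15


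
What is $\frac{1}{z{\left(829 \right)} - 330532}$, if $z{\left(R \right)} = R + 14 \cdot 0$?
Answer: $- \frac{1}{329703} \approx -3.033 \cdot 10^{-6}$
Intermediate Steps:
$z{\left(R \right)} = R$ ($z{\left(R \right)} = R + 0 = R$)
$\frac{1}{z{\left(829 \right)} - 330532} = \frac{1}{829 - 330532} = \frac{1}{-329703} = - \frac{1}{329703}$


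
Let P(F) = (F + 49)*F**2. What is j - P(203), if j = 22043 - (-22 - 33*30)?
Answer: -10361613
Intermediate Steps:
P(F) = F**2*(49 + F) (P(F) = (49 + F)*F**2 = F**2*(49 + F))
j = 23055 (j = 22043 - (-22 - 990) = 22043 - 1*(-1012) = 22043 + 1012 = 23055)
j - P(203) = 23055 - 203**2*(49 + 203) = 23055 - 41209*252 = 23055 - 1*10384668 = 23055 - 10384668 = -10361613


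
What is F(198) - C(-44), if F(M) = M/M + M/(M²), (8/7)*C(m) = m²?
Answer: -335213/198 ≈ -1693.0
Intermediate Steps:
C(m) = 7*m²/8
F(M) = 1 + 1/M (F(M) = 1 + M/M² = 1 + 1/M)
F(198) - C(-44) = (1 + 198)/198 - 7*(-44)²/8 = (1/198)*199 - 7*1936/8 = 199/198 - 1*1694 = 199/198 - 1694 = -335213/198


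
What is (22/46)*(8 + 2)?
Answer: 110/23 ≈ 4.7826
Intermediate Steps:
(22/46)*(8 + 2) = (22*(1/46))*10 = (11/23)*10 = 110/23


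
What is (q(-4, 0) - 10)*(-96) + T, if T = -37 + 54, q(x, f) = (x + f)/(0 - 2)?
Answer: 785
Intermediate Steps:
q(x, f) = -f/2 - x/2 (q(x, f) = (f + x)/(-2) = (f + x)*(-1/2) = -f/2 - x/2)
T = 17
(q(-4, 0) - 10)*(-96) + T = ((-1/2*0 - 1/2*(-4)) - 10)*(-96) + 17 = ((0 + 2) - 10)*(-96) + 17 = (2 - 10)*(-96) + 17 = -8*(-96) + 17 = 768 + 17 = 785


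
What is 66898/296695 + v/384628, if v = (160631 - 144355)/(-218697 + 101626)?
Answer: 753082700590051/3339953810834165 ≈ 0.22548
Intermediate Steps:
v = -16276/117071 (v = 16276/(-117071) = 16276*(-1/117071) = -16276/117071 ≈ -0.13903)
66898/296695 + v/384628 = 66898/296695 - 16276/117071/384628 = 66898*(1/296695) - 16276/117071*1/384628 = 66898/296695 - 4069/11257196147 = 753082700590051/3339953810834165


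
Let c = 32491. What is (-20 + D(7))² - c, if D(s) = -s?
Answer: -31762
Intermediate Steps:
(-20 + D(7))² - c = (-20 - 1*7)² - 1*32491 = (-20 - 7)² - 32491 = (-27)² - 32491 = 729 - 32491 = -31762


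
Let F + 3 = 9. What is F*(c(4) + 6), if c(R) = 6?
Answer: 72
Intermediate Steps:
F = 6 (F = -3 + 9 = 6)
F*(c(4) + 6) = 6*(6 + 6) = 6*12 = 72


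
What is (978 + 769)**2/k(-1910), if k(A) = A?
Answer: -3052009/1910 ≈ -1597.9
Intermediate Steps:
(978 + 769)**2/k(-1910) = (978 + 769)**2/(-1910) = 1747**2*(-1/1910) = 3052009*(-1/1910) = -3052009/1910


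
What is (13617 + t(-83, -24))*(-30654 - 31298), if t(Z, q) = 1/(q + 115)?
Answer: -76767696896/91 ≈ -8.4360e+8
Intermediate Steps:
t(Z, q) = 1/(115 + q)
(13617 + t(-83, -24))*(-30654 - 31298) = (13617 + 1/(115 - 24))*(-30654 - 31298) = (13617 + 1/91)*(-61952) = (1239148/91)*(-61952) = -76767696896/91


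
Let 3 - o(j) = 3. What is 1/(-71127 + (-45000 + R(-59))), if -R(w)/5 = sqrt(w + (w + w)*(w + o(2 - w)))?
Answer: -12903/1498367506 + 5*sqrt(767)/4495102518 ≈ -8.5806e-6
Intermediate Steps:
o(j) = 0 (o(j) = 3 - 1*3 = 3 - 3 = 0)
R(w) = -5*sqrt(w + 2*w**2) (R(w) = -5*sqrt(w + (w + w)*(w + 0)) = -5*sqrt(w + (2*w)*w) = -5*sqrt(w + 2*w**2))
1/(-71127 + (-45000 + R(-59))) = 1/(-71127 + (-45000 - 5*3*sqrt(767))) = 1/(-71127 + (-45000 - 15*sqrt(767))) = 1/(-116127 - 15*sqrt(767))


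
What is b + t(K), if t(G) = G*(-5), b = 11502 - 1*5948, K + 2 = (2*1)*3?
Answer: 5534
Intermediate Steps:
K = 4 (K = -2 + (2*1)*3 = -2 + 2*3 = -2 + 6 = 4)
b = 5554 (b = 11502 - 5948 = 5554)
t(G) = -5*G
b + t(K) = 5554 - 5*4 = 5554 - 20 = 5534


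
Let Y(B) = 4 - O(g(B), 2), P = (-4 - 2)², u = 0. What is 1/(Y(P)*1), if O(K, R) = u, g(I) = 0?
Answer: ¼ ≈ 0.25000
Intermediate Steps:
O(K, R) = 0
P = 36 (P = (-6)² = 36)
Y(B) = 4 (Y(B) = 4 - 1*0 = 4 + 0 = 4)
1/(Y(P)*1) = 1/(4*1) = 1/4 = ¼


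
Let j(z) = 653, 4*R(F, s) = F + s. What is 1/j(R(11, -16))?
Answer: 1/653 ≈ 0.0015314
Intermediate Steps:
R(F, s) = F/4 + s/4 (R(F, s) = (F + s)/4 = F/4 + s/4)
1/j(R(11, -16)) = 1/653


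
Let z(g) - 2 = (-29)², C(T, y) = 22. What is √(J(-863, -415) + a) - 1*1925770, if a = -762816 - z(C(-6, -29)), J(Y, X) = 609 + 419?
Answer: -1925770 + I*√762631 ≈ -1.9258e+6 + 873.29*I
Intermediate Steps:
z(g) = 843 (z(g) = 2 + (-29)² = 2 + 841 = 843)
J(Y, X) = 1028
a = -763659 (a = -762816 - 1*843 = -762816 - 843 = -763659)
√(J(-863, -415) + a) - 1*1925770 = √(1028 - 763659) - 1*1925770 = √(-762631) - 1925770 = I*√762631 - 1925770 = -1925770 + I*√762631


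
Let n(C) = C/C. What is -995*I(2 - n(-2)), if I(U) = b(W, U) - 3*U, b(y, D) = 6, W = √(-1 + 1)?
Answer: -2985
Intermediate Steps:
W = 0 (W = √0 = 0)
n(C) = 1
I(U) = 6 - 3*U
-995*I(2 - n(-2)) = -995*(6 - 3*(2 - 1*1)) = -995*(6 - 3*(2 - 1)) = -995*(6 - 3*1) = -995*(6 - 3) = -995*3 = -2985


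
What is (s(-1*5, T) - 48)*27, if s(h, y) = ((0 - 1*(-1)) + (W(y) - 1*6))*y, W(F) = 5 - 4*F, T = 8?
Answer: -8208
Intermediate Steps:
s(h, y) = -4*y² (s(h, y) = ((0 - 1*(-1)) + ((5 - 4*y) - 1*6))*y = ((0 + 1) + ((5 - 4*y) - 6))*y = (1 + (-1 - 4*y))*y = (-4*y)*y = -4*y²)
(s(-1*5, T) - 48)*27 = (-4*8² - 48)*27 = (-4*64 - 48)*27 = (-256 - 48)*27 = -304*27 = -8208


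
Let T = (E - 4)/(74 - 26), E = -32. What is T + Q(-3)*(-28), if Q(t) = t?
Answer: 333/4 ≈ 83.250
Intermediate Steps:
T = -¾ (T = (-32 - 4)/(74 - 26) = -36/48 = -36*1/48 = -¾ ≈ -0.75000)
T + Q(-3)*(-28) = -¾ - 3*(-28) = -¾ + 84 = 333/4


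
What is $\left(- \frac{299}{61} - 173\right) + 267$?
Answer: $\frac{5435}{61} \approx 89.098$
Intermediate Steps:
$\left(- \frac{299}{61} - 173\right) + 267 = - \frac{10852}{61} + 267 = \frac{5435}{61}$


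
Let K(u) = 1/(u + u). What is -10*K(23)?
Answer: -5/23 ≈ -0.21739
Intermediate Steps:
K(u) = 1/(2*u)
-10*K(23) = -5/23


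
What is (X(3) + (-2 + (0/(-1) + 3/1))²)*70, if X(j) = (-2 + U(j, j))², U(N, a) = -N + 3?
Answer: 350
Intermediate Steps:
U(N, a) = 3 - N
X(j) = (1 - j)² (X(j) = (-2 + (3 - j))² = (1 - j)²)
(X(3) + (-2 + (0/(-1) + 3/1))²)*70 = ((-1 + 3)² + (-2 + (0/(-1) + 3/1))²)*70 = (2² + (-2 + (0*(-1) + 3*1))²)*70 = (4 + (-2 + (0 + 3))²)*70 = (4 + (-2 + 3)²)*70 = (4 + 1²)*70 = (4 + 1)*70 = 5*70 = 350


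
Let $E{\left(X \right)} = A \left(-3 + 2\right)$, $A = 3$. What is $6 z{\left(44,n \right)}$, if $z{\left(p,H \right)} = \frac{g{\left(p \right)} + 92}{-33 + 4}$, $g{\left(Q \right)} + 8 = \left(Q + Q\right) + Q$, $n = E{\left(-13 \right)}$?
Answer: $- \frac{1296}{29} \approx -44.69$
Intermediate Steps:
$E{\left(X \right)} = -3$ ($E{\left(X \right)} = 3 \left(-3 + 2\right) = 3 \left(-1\right) = -3$)
$n = -3$
$g{\left(Q \right)} = -8 + 3 Q$ ($g{\left(Q \right)} = -8 + \left(\left(Q + Q\right) + Q\right) = -8 + \left(2 Q + Q\right) = -8 + 3 Q$)
$z{\left(p,H \right)} = - \frac{84}{29} - \frac{3 p}{29}$ ($z{\left(p,H \right)} = \frac{\left(-8 + 3 p\right) + 92}{-33 + 4} = \frac{84 + 3 p}{-29} = \left(84 + 3 p\right) \left(- \frac{1}{29}\right) = - \frac{84}{29} - \frac{3 p}{29}$)
$6 z{\left(44,n \right)} = 6 \left(- \frac{84}{29} - \frac{132}{29}\right) = 6 \left(- \frac{216}{29}\right) = - \frac{1296}{29}$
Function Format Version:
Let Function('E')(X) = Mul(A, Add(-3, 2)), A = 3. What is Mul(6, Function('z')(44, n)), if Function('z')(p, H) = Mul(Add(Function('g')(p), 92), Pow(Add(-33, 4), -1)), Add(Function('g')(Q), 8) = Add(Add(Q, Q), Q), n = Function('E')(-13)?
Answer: Rational(-1296, 29) ≈ -44.690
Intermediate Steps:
Function('E')(X) = -3 (Function('E')(X) = Mul(3, Add(-3, 2)) = Mul(3, -1) = -3)
n = -3
Function('g')(Q) = Add(-8, Mul(3, Q)) (Function('g')(Q) = Add(-8, Add(Add(Q, Q), Q)) = Add(-8, Add(Mul(2, Q), Q)) = Add(-8, Mul(3, Q)))
Function('z')(p, H) = Add(Rational(-84, 29), Mul(Rational(-3, 29), p)) (Function('z')(p, H) = Mul(Add(Add(-8, Mul(3, p)), 92), Pow(Add(-33, 4), -1)) = Mul(Add(84, Mul(3, p)), Pow(-29, -1)) = Mul(Add(84, Mul(3, p)), Rational(-1, 29)) = Add(Rational(-84, 29), Mul(Rational(-3, 29), p)))
Mul(6, Function('z')(44, n)) = Mul(6, Add(Rational(-84, 29), Mul(Rational(-3, 29), 44))) = Mul(6, Add(Rational(-84, 29), Rational(-132, 29))) = Mul(6, Rational(-216, 29)) = Rational(-1296, 29)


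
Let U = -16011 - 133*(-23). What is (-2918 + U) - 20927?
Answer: -36797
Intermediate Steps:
U = -12952 (U = -16011 - 1*(-3059) = -16011 + 3059 = -12952)
(-2918 + U) - 20927 = (-2918 - 12952) - 20927 = -15870 - 20927 = -36797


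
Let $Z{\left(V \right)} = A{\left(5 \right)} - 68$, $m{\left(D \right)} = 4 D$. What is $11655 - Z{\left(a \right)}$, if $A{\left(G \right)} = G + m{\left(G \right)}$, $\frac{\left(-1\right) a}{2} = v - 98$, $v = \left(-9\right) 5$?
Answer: $11698$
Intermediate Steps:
$v = -45$
$a = 286$ ($a = - 2 \left(-45 - 98\right) = \left(-2\right) \left(-143\right) = 286$)
$A{\left(G \right)} = 5 G$ ($A{\left(G \right)} = G + 4 G = 5 G$)
$Z{\left(V \right)} = -43$ ($Z{\left(V \right)} = 5 \cdot 5 - 68 = 25 - 68 = -43$)
$11655 - Z{\left(a \right)} = 11655 - -43 = 11655 + 43 = 11698$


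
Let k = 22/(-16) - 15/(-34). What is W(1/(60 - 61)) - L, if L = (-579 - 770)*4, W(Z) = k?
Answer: 733729/136 ≈ 5395.1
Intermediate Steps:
k = -127/136 (k = 22*(-1/16) - 15*(-1/34) = -11/8 + 15/34 = -127/136 ≈ -0.93382)
W(Z) = -127/136
L = -5396 (L = -1349*4 = -5396)
W(1/(60 - 61)) - L = -127/136 - 1*(-5396) = -127/136 + 5396 = 733729/136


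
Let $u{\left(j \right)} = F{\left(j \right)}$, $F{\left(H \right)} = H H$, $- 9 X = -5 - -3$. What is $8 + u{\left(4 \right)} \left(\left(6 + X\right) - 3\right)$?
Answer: $\frac{536}{9} \approx 59.556$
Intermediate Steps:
$X = \frac{2}{9}$ ($X = - \frac{-5 - -3}{9} = - \frac{-5 + 3}{9} = \left(- \frac{1}{9}\right) \left(-2\right) = \frac{2}{9} \approx 0.22222$)
$F{\left(H \right)} = H^{2}$
$u{\left(j \right)} = j^{2}$
$8 + u{\left(4 \right)} \left(\left(6 + X\right) - 3\right) = 8 + 4^{2} \left(\left(6 + \frac{2}{9}\right) - 3\right) = 8 + 16 \left(\frac{56}{9} - 3\right) = 8 + 16 \cdot \frac{29}{9} = 8 + \frac{464}{9} = \frac{536}{9}$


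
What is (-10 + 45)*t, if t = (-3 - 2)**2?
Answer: 875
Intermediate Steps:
t = 25 (t = (-5)**2 = 25)
(-10 + 45)*t = (-10 + 45)*25 = 35*25 = 875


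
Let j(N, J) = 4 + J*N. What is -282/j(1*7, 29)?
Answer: -94/69 ≈ -1.3623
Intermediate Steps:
-282/j(1*7, 29) = -282/(4 + 29*(1*7)) = -282/(4 + 29*7) = -282/(4 + 203) = -282/207 = -282*1/207 = -94/69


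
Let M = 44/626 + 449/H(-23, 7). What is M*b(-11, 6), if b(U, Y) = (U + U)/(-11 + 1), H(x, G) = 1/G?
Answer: 10821591/1565 ≈ 6914.8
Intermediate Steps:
b(U, Y) = -U/5 (b(U, Y) = (2*U)/(-10) = (2*U)*(-⅒) = -U/5)
M = 983781/313 (M = 44/626 + 449/(1/7) = 44*(1/626) + 449/(⅐) = 22/313 + 449*7 = 22/313 + 3143 = 983781/313 ≈ 3143.1)
M*b(-11, 6) = 983781*(-⅕*(-11))/313 = (983781/313)*(11/5) = 10821591/1565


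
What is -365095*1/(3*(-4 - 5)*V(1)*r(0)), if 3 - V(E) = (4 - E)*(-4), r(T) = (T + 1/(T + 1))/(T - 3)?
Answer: -73019/27 ≈ -2704.4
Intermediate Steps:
r(T) = (T + 1/(1 + T))/(-3 + T)
V(E) = 19 - 4*E (V(E) = 3 - (4 - E)*(-4) = 3 - (-16 + 4*E) = 3 + (16 - 4*E) = 19 - 4*E)
-365095*1/(3*(-4 - 5)*V(1)*r(0)) = -365095*(-3 + 0² - 2*0)/(3*(-4 - 5)*(19 - 4*1)*(1 + 0 + 0²)) = -365095*(-(-3 + 0 + 0)/(27*(19 - 4)*(1 + 0 + 0))) = -365095/((-27*15)*(1/(-3))) = -365095/((-(-135))) = -365095/((-405*(-⅓))) = -365095/135 = -365095*1/135 = -73019/27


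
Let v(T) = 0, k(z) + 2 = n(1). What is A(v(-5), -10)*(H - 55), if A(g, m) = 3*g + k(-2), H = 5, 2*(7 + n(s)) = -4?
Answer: 550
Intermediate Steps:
n(s) = -9 (n(s) = -7 + (½)*(-4) = -7 - 2 = -9)
k(z) = -11 (k(z) = -2 - 9 = -11)
A(g, m) = -11 + 3*g (A(g, m) = 3*g - 11 = -11 + 3*g)
A(v(-5), -10)*(H - 55) = (-11 + 3*0)*(5 - 55) = (-11 + 0)*(-50) = -11*(-50) = 550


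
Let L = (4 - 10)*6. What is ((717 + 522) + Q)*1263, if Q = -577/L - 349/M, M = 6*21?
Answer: 132854549/84 ≈ 1.5816e+6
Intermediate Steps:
L = -36 (L = -6*6 = -36)
M = 126
Q = 3341/252 (Q = -577/(-36) - 349/126 = -577*(-1/36) - 349*1/126 = 577/36 - 349/126 = 3341/252 ≈ 13.258)
((717 + 522) + Q)*1263 = ((717 + 522) + 3341/252)*1263 = (1239 + 3341/252)*1263 = (315569/252)*1263 = 132854549/84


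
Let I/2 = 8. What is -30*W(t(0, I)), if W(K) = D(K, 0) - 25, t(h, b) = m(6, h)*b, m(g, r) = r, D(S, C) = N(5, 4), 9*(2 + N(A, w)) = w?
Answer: 2390/3 ≈ 796.67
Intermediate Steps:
N(A, w) = -2 + w/9
D(S, C) = -14/9 (D(S, C) = -2 + (1/9)*4 = -2 + 4/9 = -14/9)
I = 16 (I = 2*8 = 16)
t(h, b) = b*h (t(h, b) = h*b = b*h)
W(K) = -239/9 (W(K) = -14/9 - 25 = -239/9)
-30*W(t(0, I)) = -30*(-239/9) = 2390/3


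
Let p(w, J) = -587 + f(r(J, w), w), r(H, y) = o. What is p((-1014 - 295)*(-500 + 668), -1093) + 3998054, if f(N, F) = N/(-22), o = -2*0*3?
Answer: 3997467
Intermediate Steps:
o = 0 (o = 0*3 = 0)
r(H, y) = 0
f(N, F) = -N/22 (f(N, F) = N*(-1/22) = -N/22)
p(w, J) = -587 (p(w, J) = -587 - 1/22*0 = -587 + 0 = -587)
p((-1014 - 295)*(-500 + 668), -1093) + 3998054 = -587 + 3998054 = 3997467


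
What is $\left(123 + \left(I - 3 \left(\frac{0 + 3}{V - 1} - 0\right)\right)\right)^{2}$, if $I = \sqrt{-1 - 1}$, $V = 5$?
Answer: $\frac{233257}{16} + \frac{483 i \sqrt{2}}{2} \approx 14579.0 + 341.53 i$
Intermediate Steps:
$I = i \sqrt{2}$ ($I = \sqrt{-2} = i \sqrt{2} \approx 1.4142 i$)
$\left(123 + \left(I - 3 \left(\frac{0 + 3}{V - 1} - 0\right)\right)\right)^{2} = \left(123 - \left(3 \left(\frac{0 + 3}{5 - 1} - 0\right) - i \sqrt{2}\right)\right)^{2} = \left(123 - \left(3 \left(\frac{3}{4} + 0\right) - i \sqrt{2}\right)\right)^{2} = \left(123 + \left(i \sqrt{2} - \frac{9}{4}\right)\right)^{2} = \left(123 - \left(\frac{9}{4} - i \sqrt{2}\right)\right)^{2} = \left(\frac{483}{4} + i \sqrt{2}\right)^{2}$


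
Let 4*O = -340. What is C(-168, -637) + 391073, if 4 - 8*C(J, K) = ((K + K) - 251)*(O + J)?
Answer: 2742763/8 ≈ 3.4285e+5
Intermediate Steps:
O = -85 (O = (¼)*(-340) = -85)
C(J, K) = ½ - (-251 + 2*K)*(-85 + J)/8 (C(J, K) = ½ - ((K + K) - 251)*(-85 + J)/8 = ½ - (2*K - 251)*(-85 + J)/8 = ½ - (-251 + 2*K)*(-85 + J)/8)
C(-168, -637) + 391073 = (-21331/8 + (85/4)*(-637) + (251/8)*(-168) - ¼*(-168)*(-637)) + 391073 = (-21331/8 - 54145/4 - 5271 - 26754) + 391073 = -385821/8 + 391073 = 2742763/8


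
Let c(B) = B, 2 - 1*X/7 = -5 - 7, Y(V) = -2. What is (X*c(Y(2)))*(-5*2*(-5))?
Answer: -9800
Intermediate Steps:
X = 98 (X = 14 - 7*(-5 - 7) = 14 - 7*(-12) = 14 + 84 = 98)
(X*c(Y(2)))*(-5*2*(-5)) = (98*(-2))*(-5*2*(-5)) = -(-1960)*(-5) = -196*50 = -9800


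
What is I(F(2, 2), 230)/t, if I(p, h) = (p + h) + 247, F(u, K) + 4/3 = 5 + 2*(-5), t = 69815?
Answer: 1412/209445 ≈ 0.0067416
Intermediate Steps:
F(u, K) = -19/3 (F(u, K) = -4/3 + (5 + 2*(-5)) = -4/3 + (5 - 10) = -4/3 - 5 = -19/3)
I(p, h) = 247 + h + p (I(p, h) = (h + p) + 247 = 247 + h + p)
I(F(2, 2), 230)/t = (247 + 230 - 19/3)/69815 = (1412/3)*(1/69815) = 1412/209445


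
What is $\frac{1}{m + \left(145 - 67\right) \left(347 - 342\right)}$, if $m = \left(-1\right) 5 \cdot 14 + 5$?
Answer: $\frac{1}{325} \approx 0.0030769$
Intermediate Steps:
$m = -65$ ($m = \left(-5\right) 14 + 5 = -70 + 5 = -65$)
$\frac{1}{m + \left(145 - 67\right) \left(347 - 342\right)} = \frac{1}{-65 + \left(145 - 67\right) \left(347 - 342\right)} = \frac{1}{-65 + 78 \cdot 5} = \frac{1}{-65 + 390} = \frac{1}{325}$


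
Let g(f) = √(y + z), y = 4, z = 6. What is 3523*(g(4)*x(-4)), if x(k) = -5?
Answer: -17615*√10 ≈ -55704.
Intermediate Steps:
g(f) = √10 (g(f) = √(4 + 6) = √10)
3523*(g(4)*x(-4)) = 3523*(√10*(-5)) = 3523*(-5*√10) = -17615*√10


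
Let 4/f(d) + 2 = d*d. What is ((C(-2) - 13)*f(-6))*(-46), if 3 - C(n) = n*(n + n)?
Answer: 1656/17 ≈ 97.412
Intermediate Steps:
f(d) = 4/(-2 + d²) (f(d) = 4/(-2 + d*d) = 4/(-2 + d²))
C(n) = 3 - 2*n² (C(n) = 3 - n*(n + n) = 3 - n*2*n = 3 - 2*n²)
((C(-2) - 13)*f(-6))*(-46) = (((3 - 2*(-2)²) - 13)*(4/(-2 + (-6)²)))*(-46) = (((3 - 2*4) - 13)*(4/(-2 + 36)))*(-46) = (((3 - 8) - 13)*(4/34))*(-46) = ((-5 - 13)*(4*(1/34)))*(-46) = -18*2/17*(-46) = -36/17*(-46) = 1656/17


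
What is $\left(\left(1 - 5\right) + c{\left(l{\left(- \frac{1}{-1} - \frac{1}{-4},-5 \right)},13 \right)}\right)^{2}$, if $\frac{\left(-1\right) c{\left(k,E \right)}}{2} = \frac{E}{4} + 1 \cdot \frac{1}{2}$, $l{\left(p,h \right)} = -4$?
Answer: $\frac{529}{4} \approx 132.25$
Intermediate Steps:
$c{\left(k,E \right)} = -1 - \frac{E}{2}$ ($c{\left(k,E \right)} = - 2 \left(\frac{E}{4} + 1 \cdot \frac{1}{2}\right) = - 2 \left(E \frac{1}{4} + 1 \cdot \frac{1}{2}\right) = - 2 \left(\frac{E}{4} + \frac{1}{2}\right) = - 2 \left(\frac{1}{2} + \frac{E}{4}\right) = -1 - \frac{E}{2}$)
$\left(\left(1 - 5\right) + c{\left(l{\left(- \frac{1}{-1} - \frac{1}{-4},-5 \right)},13 \right)}\right)^{2} = \left(\left(1 - 5\right) - \frac{15}{2}\right)^{2} = \left(-4 - \frac{15}{2}\right)^{2} = \left(- \frac{23}{2}\right)^{2} = \frac{529}{4}$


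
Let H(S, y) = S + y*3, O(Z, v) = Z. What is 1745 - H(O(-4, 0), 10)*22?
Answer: 1173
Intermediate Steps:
H(S, y) = S + 3*y
1745 - H(O(-4, 0), 10)*22 = 1745 - (-4 + 3*10)*22 = 1745 - (-4 + 30)*22 = 1745 - 26*22 = 1745 - 1*572 = 1745 - 572 = 1173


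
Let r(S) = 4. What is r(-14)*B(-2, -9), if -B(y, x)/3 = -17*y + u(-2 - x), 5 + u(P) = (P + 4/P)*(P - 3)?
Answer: -4980/7 ≈ -711.43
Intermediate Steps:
u(P) = -5 + (-3 + P)*(P + 4/P) (u(P) = -5 + (P + 4/P)*(P - 3) = -5 + (P + 4/P)*(-3 + P) = -5 + (-3 + P)*(P + 4/P))
B(y, x) = -15 - 9*x - 3*(-2 - x)**2 + 36/(-2 - x) + 51*y (B(y, x) = -3*(-17*y + (-1 + (-2 - x)**2 - 12/(-2 - x) - 3*(-2 - x))) = -3*(-17*y + (-1 + (-2 - x)**2 - 12/(-2 - x) + (6 + 3*x))) = -3*(-17*y + (5 + (-2 - x)**2 - 12/(-2 - x) + 3*x)) = -3*(5 + (-2 - x)**2 - 17*y - 12/(-2 - x) + 3*x) = -15 - 9*x - 3*(-2 - x)**2 + 36/(-2 - x) + 51*y)
r(-14)*B(-2, -9) = 4*(3*(-12 + (2 - 9)*(-5 - (2 - 9)**2 - 3*(-9) + 17*(-2)))/(2 - 9)) = 4*(3*(-12 - 7*(-5 - 1*(-7)**2 + 27 - 34))/(-7)) = 4*(3*(-1/7)*(-12 - 7*(-5 - 1*49 + 27 - 34))) = 4*(3*(-1/7)*(-12 - 7*(-5 - 49 + 27 - 34))) = 4*(3*(-1/7)*(-12 - 7*(-61))) = 4*(3*(-1/7)*(-12 + 427)) = 4*(3*(-1/7)*415) = 4*(-1245/7) = -4980/7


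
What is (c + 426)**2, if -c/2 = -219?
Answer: 746496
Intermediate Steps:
c = 438 (c = -2*(-219) = 438)
(c + 426)**2 = (438 + 426)**2 = 864**2 = 746496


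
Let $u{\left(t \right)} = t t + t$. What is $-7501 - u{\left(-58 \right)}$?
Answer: $-10807$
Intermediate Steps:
$u{\left(t \right)} = t + t^{2}$ ($u{\left(t \right)} = t^{2} + t = t + t^{2}$)
$-7501 - u{\left(-58 \right)} = -7501 - - 58 \left(1 - 58\right) = -7501 - \left(-58\right) \left(-57\right) = -7501 - 3306 = -10807$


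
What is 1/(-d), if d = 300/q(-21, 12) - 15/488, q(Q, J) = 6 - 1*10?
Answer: 488/36615 ≈ 0.013328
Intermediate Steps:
q(Q, J) = -4 (q(Q, J) = 6 - 10 = -4)
d = -36615/488 (d = 300/(-4) - 15/488 = 300*(-1/4) - 15*1/488 = -75 - 15/488 = -36615/488 ≈ -75.031)
1/(-d) = 1/(-1*(-36615/488)) = 1/(36615/488) = 488/36615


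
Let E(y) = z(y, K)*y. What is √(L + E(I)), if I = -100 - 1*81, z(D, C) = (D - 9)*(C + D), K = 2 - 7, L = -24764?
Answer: 2*I*√1605326 ≈ 2534.0*I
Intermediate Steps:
K = -5
z(D, C) = (-9 + D)*(C + D)
I = -181 (I = -100 - 81 = -181)
E(y) = y*(45 + y² - 14*y) (E(y) = (y² - 9*(-5) - 9*y - 5*y)*y = (y² + 45 - 9*y - 5*y)*y = (45 + y² - 14*y)*y = y*(45 + y² - 14*y))
√(L + E(I)) = √(-24764 - 181*(45 + (-181)² - 14*(-181))) = √(-24764 - 181*(45 + 32761 + 2534)) = √(-24764 - 181*35340) = √(-24764 - 6396540) = √(-6421304) = 2*I*√1605326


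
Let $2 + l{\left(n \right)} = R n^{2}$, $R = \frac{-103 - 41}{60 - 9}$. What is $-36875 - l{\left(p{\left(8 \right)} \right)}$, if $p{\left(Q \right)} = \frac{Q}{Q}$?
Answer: $- \frac{626793}{17} \approx -36870.0$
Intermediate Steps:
$p{\left(Q \right)} = 1$
$R = - \frac{48}{17}$ ($R = - \frac{144}{51} = \left(-144\right) \frac{1}{51} = - \frac{48}{17} \approx -2.8235$)
$l{\left(n \right)} = -2 - \frac{48 n^{2}}{17}$
$-36875 - l{\left(p{\left(8 \right)} \right)} = -36875 - \left(-2 - \frac{48 \cdot 1^{2}}{17}\right) = -36875 - \left(-2 - \frac{48}{17}\right) = -36875 - - \frac{82}{17} = -36875 + \frac{82}{17} = - \frac{626793}{17}$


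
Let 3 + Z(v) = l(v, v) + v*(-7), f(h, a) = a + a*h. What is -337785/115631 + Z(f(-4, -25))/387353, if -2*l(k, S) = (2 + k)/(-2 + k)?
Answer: -19111859499445/6539342152478 ≈ -2.9226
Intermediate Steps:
l(k, S) = -(2 + k)/(2*(-2 + k))
Z(v) = -3 - 7*v + (-2 - v)/(2*(-2 + v)) (Z(v) = -3 + ((-2 - v)/(2*(-2 + v)) + v*(-7)) = -3 + ((-2 - v)/(2*(-2 + v)) - 7*v) = -3 + (-7*v + (-2 - v)/(2*(-2 + v))) = -3 - 7*v + (-2 - v)/(2*(-2 + v)))
-337785/115631 + Z(f(-4, -25))/387353 = -337785/115631 + ((10 - 14*625*(1 - 4)² + 21*(-25*(1 - 4)))/(2*(-2 - 25*(1 - 4))))/387353 = -337785*1/115631 + ((10 - 14*(-25*(-3))² + 21*(-25*(-3)))/(2*(-2 - 25*(-3))))*(1/387353) = -337785/115631 + ((10 - 14*75² + 21*75)/(2*(-2 + 75)))*(1/387353) = -337785/115631 + ((½)*(10 - 14*5625 + 1575)/73)*(1/387353) = -337785/115631 + ((½)*(1/73)*(10 - 78750 + 1575))*(1/387353) = -337785/115631 + ((½)*(1/73)*(-77165))*(1/387353) = -337785/115631 - 77165/146*1/387353 = -337785/115631 - 77165/56553538 = -19111859499445/6539342152478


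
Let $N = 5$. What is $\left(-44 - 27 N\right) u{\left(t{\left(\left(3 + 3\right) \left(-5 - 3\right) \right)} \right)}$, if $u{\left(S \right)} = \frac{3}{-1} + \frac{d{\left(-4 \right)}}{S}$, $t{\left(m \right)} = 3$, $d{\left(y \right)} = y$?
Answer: $\frac{2327}{3} \approx 775.67$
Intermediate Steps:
$u{\left(S \right)} = -3 - \frac{4}{S}$ ($u{\left(S \right)} = \frac{3}{-1} - \frac{4}{S} = 3 \left(-1\right) - \frac{4}{S} = -3 - \frac{4}{S}$)
$\left(-44 - 27 N\right) u{\left(t{\left(\left(3 + 3\right) \left(-5 - 3\right) \right)} \right)} = \left(-44 - 135\right) \left(-3 - \frac{4}{3}\right) = - 179 \left(-3 - \frac{4}{3}\right) = \left(-179\right) \left(- \frac{13}{3}\right) = \frac{2327}{3}$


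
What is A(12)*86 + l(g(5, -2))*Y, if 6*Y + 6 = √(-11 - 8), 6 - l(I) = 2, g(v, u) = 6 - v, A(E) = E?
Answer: 1028 + 2*I*√19/3 ≈ 1028.0 + 2.9059*I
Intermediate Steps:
l(I) = 4 (l(I) = 6 - 1*2 = 6 - 2 = 4)
Y = -1 + I*√19/6 (Y = -1 + √(-11 - 8)/6 = -1 + √(-19)/6 = -1 + (I*√19)/6 = -1 + I*√19/6 ≈ -1.0 + 0.72648*I)
A(12)*86 + l(g(5, -2))*Y = 12*86 + 4*(-1 + I*√19/6) = 1032 + (-4 + 2*I*√19/3) = 1028 + 2*I*√19/3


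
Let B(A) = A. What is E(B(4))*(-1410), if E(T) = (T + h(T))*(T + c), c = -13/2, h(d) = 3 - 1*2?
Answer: 17625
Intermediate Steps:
h(d) = 1 (h(d) = 3 - 2 = 1)
c = -13/2 (c = -13*½ = -13/2 ≈ -6.5000)
E(T) = (1 + T)*(-13/2 + T) (E(T) = (T + 1)*(T - 13/2) = (1 + T)*(-13/2 + T))
E(B(4))*(-1410) = (-13/2 + 4² - 11/2*4)*(-1410) = (-13/2 + 16 - 22)*(-1410) = -25/2*(-1410) = 17625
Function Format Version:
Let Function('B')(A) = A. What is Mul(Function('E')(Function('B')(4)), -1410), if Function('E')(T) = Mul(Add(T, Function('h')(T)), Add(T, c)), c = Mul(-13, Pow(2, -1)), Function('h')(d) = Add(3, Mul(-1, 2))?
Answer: 17625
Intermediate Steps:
Function('h')(d) = 1 (Function('h')(d) = Add(3, -2) = 1)
c = Rational(-13, 2) (c = Mul(-13, Rational(1, 2)) = Rational(-13, 2) ≈ -6.5000)
Function('E')(T) = Mul(Add(1, T), Add(Rational(-13, 2), T)) (Function('E')(T) = Mul(Add(T, 1), Add(T, Rational(-13, 2))) = Mul(Add(1, T), Add(Rational(-13, 2), T)))
Mul(Function('E')(Function('B')(4)), -1410) = Mul(Add(Rational(-13, 2), Pow(4, 2), Mul(Rational(-11, 2), 4)), -1410) = Mul(Add(Rational(-13, 2), 16, -22), -1410) = Mul(Rational(-25, 2), -1410) = 17625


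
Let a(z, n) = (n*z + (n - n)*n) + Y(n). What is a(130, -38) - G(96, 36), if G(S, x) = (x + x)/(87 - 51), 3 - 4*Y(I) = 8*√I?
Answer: -19765/4 - 2*I*√38 ≈ -4941.3 - 12.329*I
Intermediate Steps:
Y(I) = ¾ - 2*√I
G(S, x) = x/18 (G(S, x) = (2*x)/36 = (2*x)*(1/36) = x/18)
a(z, n) = ¾ - 2*√n + n*z (a(z, n) = (n*z + (n - n)*n) + (¾ - 2*√n) = (n*z + 0*n) + (¾ - 2*√n) = (n*z + 0) + (¾ - 2*√n) = n*z + (¾ - 2*√n) = ¾ - 2*√n + n*z)
a(130, -38) - G(96, 36) = (¾ - 2*I*√38 - 38*130) - 36/18 = (¾ - 2*I*√38 - 4940) - 1*2 = (¾ - 2*I*√38 - 4940) - 2 = (-19757/4 - 2*I*√38) - 2 = -19765/4 - 2*I*√38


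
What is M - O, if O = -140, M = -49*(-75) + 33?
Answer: 3848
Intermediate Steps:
M = 3708 (M = 3675 + 33 = 3708)
M - O = 3708 - 1*(-140) = 3708 + 140 = 3848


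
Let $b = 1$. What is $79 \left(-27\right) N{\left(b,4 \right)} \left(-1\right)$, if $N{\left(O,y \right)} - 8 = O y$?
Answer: $25596$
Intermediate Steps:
$N{\left(O,y \right)} = 8 + O y$
$79 \left(-27\right) N{\left(b,4 \right)} \left(-1\right) = 79 \left(-27\right) \left(8 + 1 \cdot 4\right) \left(-1\right) = - 2133 \left(8 + 4\right) \left(-1\right) = - 2133 \cdot 12 \left(-1\right) = \left(-2133\right) \left(-12\right) = 25596$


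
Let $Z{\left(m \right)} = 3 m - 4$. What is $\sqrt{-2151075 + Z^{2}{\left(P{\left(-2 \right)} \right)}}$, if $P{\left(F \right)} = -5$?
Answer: $i \sqrt{2150714} \approx 1466.5 i$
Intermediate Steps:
$Z{\left(m \right)} = -4 + 3 m$
$\sqrt{-2151075 + Z^{2}{\left(P{\left(-2 \right)} \right)}} = \sqrt{-2151075 + \left(-4 + 3 \left(-5\right)\right)^{2}} = \sqrt{-2151075 + \left(-4 - 15\right)^{2}} = \sqrt{-2151075 + \left(-19\right)^{2}} = \sqrt{-2151075 + 361} = \sqrt{-2150714} = i \sqrt{2150714}$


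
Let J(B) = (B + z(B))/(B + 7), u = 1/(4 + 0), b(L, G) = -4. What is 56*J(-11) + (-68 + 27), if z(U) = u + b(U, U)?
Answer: 331/2 ≈ 165.50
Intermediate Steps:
u = ¼ (u = 1/4 = ¼ ≈ 0.25000)
z(U) = -15/4 (z(U) = ¼ - 4 = -15/4)
J(B) = (-15/4 + B)/(7 + B) (J(B) = (B - 15/4)/(B + 7) = (-15/4 + B)/(7 + B))
56*J(-11) + (-68 + 27) = 56*((-15/4 - 11)/(7 - 11)) + (-68 + 27) = 56*(-59/4/(-4)) - 41 = 56*(-¼*(-59/4)) - 41 = 56*(59/16) - 41 = 413/2 - 41 = 331/2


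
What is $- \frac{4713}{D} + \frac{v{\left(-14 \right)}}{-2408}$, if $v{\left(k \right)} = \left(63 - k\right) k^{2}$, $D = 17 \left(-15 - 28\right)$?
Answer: $\frac{263}{1462} \approx 0.17989$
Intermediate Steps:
$D = -731$ ($D = 17 \left(-43\right) = -731$)
$v{\left(k \right)} = k^{2} \left(63 - k\right)$
$- \frac{4713}{D} + \frac{v{\left(-14 \right)}}{-2408} = - \frac{4713}{-731} + \frac{\left(-14\right)^{2} \left(63 - -14\right)}{-2408} = \left(-4713\right) \left(- \frac{1}{731}\right) + 196 \left(63 + 14\right) \left(- \frac{1}{2408}\right) = \frac{4713}{731} + 196 \cdot 77 \left(- \frac{1}{2408}\right) = \frac{4713}{731} + 15092 \left(- \frac{1}{2408}\right) = \frac{4713}{731} - \frac{539}{86} = \frac{263}{1462}$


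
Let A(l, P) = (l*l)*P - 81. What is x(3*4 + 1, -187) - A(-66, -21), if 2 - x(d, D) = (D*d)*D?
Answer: -363038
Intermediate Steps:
A(l, P) = -81 + P*l**2 (A(l, P) = l**2*P - 81 = P*l**2 - 81 = -81 + P*l**2)
x(d, D) = 2 - d*D**2 (x(d, D) = 2 - D*d*D = 2 - d*D**2)
x(3*4 + 1, -187) - A(-66, -21) = (2 - 1*(3*4 + 1)*(-187)**2) - (-81 - 21*(-66)**2) = (2 - 1*(12 + 1)*34969) - (-81 - 21*4356) = (2 - 1*13*34969) - (-81 - 91476) = (2 - 454597) - 1*(-91557) = -454595 + 91557 = -363038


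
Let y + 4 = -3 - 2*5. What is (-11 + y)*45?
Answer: -1260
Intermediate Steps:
y = -17 (y = -4 + (-3 - 2*5) = -4 + (-3 - 10) = -4 - 13 = -17)
(-11 + y)*45 = (-11 - 17)*45 = -28*45 = -1260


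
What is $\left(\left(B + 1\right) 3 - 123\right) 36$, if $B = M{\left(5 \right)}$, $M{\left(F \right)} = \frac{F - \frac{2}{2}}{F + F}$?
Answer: $- \frac{21384}{5} \approx -4276.8$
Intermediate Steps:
$M{\left(F \right)} = \frac{-1 + F}{2 F}$ ($M{\left(F \right)} = \frac{F - 1}{2 F} = \left(F - 1\right) \frac{1}{2 F} = \left(-1 + F\right) \frac{1}{2 F} = \frac{-1 + F}{2 F}$)
$B = \frac{2}{5}$ ($B = \frac{-1 + 5}{2 \cdot 5} = \frac{1}{2} \cdot \frac{1}{5} \cdot 4 = \frac{2}{5} \approx 0.4$)
$\left(\left(B + 1\right) 3 - 123\right) 36 = \left(\left(\frac{2}{5} + 1\right) 3 - 123\right) 36 = \left(\frac{7}{5} \cdot 3 - 123\right) 36 = \left(\frac{21}{5} - 123\right) 36 = \left(- \frac{594}{5}\right) 36 = - \frac{21384}{5}$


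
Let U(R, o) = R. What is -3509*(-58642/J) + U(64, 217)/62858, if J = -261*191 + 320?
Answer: -6467293912770/1556709799 ≈ -4154.5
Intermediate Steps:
J = -49531 (J = -49851 + 320 = -49531)
-3509*(-58642/J) + U(64, 217)/62858 = -3509/((-49531/(-58642))) + 64/62858 = -3509/((-49531*(-1/58642))) + 64*(1/62858) = -3509/49531/58642 + 32/31429 = -3509*58642/49531 + 32/31429 = -205774778/49531 + 32/31429 = -6467293912770/1556709799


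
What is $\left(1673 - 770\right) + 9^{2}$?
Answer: $984$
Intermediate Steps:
$\left(1673 - 770\right) + 9^{2} = 903 + 81 = 984$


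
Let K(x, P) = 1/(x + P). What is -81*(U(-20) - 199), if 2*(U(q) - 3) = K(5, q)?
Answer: 158787/10 ≈ 15879.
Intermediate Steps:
K(x, P) = 1/(P + x)
U(q) = 3 + 1/(2*(5 + q)) (U(q) = 3 + 1/(2*(q + 5)) = 3 + 1/(2*(5 + q)))
-81*(U(-20) - 199) = -81*((31 + 6*(-20))/(2*(5 - 20)) - 199) = -81*((½)*(31 - 120)/(-15) - 199) = -81*((½)*(-1/15)*(-89) - 199) = -81*(89/30 - 199) = -81*(-5881/30) = 158787/10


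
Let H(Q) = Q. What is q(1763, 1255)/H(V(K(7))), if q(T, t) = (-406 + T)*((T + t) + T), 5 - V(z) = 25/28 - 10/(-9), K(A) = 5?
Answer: 1634929884/755 ≈ 2.1655e+6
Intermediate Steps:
V(z) = 755/252 (V(z) = 5 - (25/28 - 10/(-9)) = 5 - (25*(1/28) - 10*(-⅑)) = 5 - (25/28 + 10/9) = 5 - 1*505/252 = 5 - 505/252 = 755/252)
q(T, t) = (-406 + T)*(t + 2*T)
q(1763, 1255)/H(V(K(7))) = (-812*1763 - 406*1255 + 2*1763² + 1763*1255)/(755/252) = (-1431556 - 509530 + 2*3108169 + 2212565)*(252/755) = (-1431556 - 509530 + 6216338 + 2212565)*(252/755) = 6487817*(252/755) = 1634929884/755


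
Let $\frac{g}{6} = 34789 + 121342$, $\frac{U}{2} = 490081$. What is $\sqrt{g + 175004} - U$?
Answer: $-980162 + \sqrt{1111790} \approx -9.7911 \cdot 10^{5}$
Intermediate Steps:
$U = 980162$ ($U = 2 \cdot 490081 = 980162$)
$g = 936786$ ($g = 6 \left(34789 + 121342\right) = 6 \cdot 156131 = 936786$)
$\sqrt{g + 175004} - U = \sqrt{936786 + 175004} - 980162 = \sqrt{1111790} - 980162 = -980162 + \sqrt{1111790}$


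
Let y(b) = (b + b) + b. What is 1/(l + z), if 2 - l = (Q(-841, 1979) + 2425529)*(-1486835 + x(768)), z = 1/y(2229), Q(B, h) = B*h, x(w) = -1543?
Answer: 6687/7575959413959715 ≈ 8.8266e-13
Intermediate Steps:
y(b) = 3*b (y(b) = 2*b + b = 3*b)
z = 1/6687 (z = 1/(3*2229) = 1/6687 ≈ 0.00014954)
l = 1132938449822 (l = 2 - (-841*1979 + 2425529)*(-1486835 - 1543) = 2 - (-1664339 + 2425529)*(-1488378) = 2 - 761190*(-1488378) = 2 - 1*(-1132938449820) = 2 + 1132938449820 = 1132938449822)
1/(l + z) = 1/(1132938449822 + 1/6687) = 1/(7575959413959715/6687) = 6687/7575959413959715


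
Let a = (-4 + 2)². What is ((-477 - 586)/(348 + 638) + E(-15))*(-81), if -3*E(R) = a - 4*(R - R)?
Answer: 192591/986 ≈ 195.33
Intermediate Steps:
a = 4 (a = (-2)² = 4)
E(R) = -4/3 (E(R) = -(4 - 4*(R - R))/3 = -(4 - 4*0)/3 = -(4 + 0)/3 = -⅓*4 = -4/3)
((-477 - 586)/(348 + 638) + E(-15))*(-81) = ((-477 - 586)/(348 + 638) - 4/3)*(-81) = (-1063/986 - 4/3)*(-81) = -7133/2958*(-81) = 192591/986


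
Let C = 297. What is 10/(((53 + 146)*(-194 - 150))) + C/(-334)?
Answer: -5083693/5716076 ≈ -0.88937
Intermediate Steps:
10/(((53 + 146)*(-194 - 150))) + C/(-334) = 10/(((53 + 146)*(-194 - 150))) + 297/(-334) = 10/((199*(-344))) + 297*(-1/334) = 10/(-68456) - 297/334 = 10*(-1/68456) - 297/334 = -5/34228 - 297/334 = -5083693/5716076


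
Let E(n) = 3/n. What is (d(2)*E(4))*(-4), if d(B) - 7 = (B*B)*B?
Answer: -45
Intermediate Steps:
d(B) = 7 + B³ (d(B) = 7 + (B*B)*B = 7 + B²*B = 7 + B³)
(d(2)*E(4))*(-4) = ((7 + 2³)*(3/4))*(-4) = ((7 + 8)*(3*(¼)))*(-4) = (15*(¾))*(-4) = (45/4)*(-4) = -45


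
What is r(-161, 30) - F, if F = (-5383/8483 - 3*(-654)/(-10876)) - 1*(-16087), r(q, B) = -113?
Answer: -747277380223/46130554 ≈ -16199.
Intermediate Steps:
F = 742064627621/46130554 (F = (-5383*1/8483 + 1962*(-1/10876)) + 16087 = (-5383/8483 - 981/5438) + 16087 = -37594577/46130554 + 16087 = 742064627621/46130554 ≈ 16086.)
r(-161, 30) - F = -113 - 1*742064627621/46130554 = -113 - 742064627621/46130554 = -747277380223/46130554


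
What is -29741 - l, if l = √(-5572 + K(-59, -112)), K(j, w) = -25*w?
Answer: -29741 - 6*I*√77 ≈ -29741.0 - 52.65*I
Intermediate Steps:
l = 6*I*√77 (l = √(-5572 - 25*(-112)) = √(-5572 + 2800) = √(-2772) = 6*I*√77 ≈ 52.65*I)
-29741 - l = -29741 - 6*I*√77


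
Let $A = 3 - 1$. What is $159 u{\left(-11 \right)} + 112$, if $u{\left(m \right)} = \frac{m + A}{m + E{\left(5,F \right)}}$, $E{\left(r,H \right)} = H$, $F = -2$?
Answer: $\frac{2887}{13} \approx 222.08$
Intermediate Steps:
$A = 2$
$u{\left(m \right)} = \frac{2 + m}{-2 + m}$ ($u{\left(m \right)} = \frac{m + 2}{m - 2} = \frac{2 + m}{-2 + m}$)
$159 u{\left(-11 \right)} + 112 = 159 \frac{2 - 11}{-2 - 11} + 112 = 159 \frac{1}{-13} \left(-9\right) + 112 = 159 \left(\left(- \frac{1}{13}\right) \left(-9\right)\right) + 112 = 159 \cdot \frac{9}{13} + 112 = \frac{1431}{13} + 112 = \frac{2887}{13}$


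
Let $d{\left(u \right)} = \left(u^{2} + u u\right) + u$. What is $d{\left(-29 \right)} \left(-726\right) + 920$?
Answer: $-1199158$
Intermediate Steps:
$d{\left(u \right)} = u + 2 u^{2}$ ($d{\left(u \right)} = \left(u^{2} + u^{2}\right) + u = 2 u^{2} + u = u + 2 u^{2}$)
$d{\left(-29 \right)} \left(-726\right) + 920 = - 29 \left(1 + 2 \left(-29\right)\right) \left(-726\right) + 920 = - 29 \left(1 - 58\right) \left(-726\right) + 920 = \left(-29\right) \left(-57\right) \left(-726\right) + 920 = 1653 \left(-726\right) + 920 = -1200078 + 920 = -1199158$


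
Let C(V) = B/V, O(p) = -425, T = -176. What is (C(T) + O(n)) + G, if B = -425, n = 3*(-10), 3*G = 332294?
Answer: 58260619/528 ≈ 1.1034e+5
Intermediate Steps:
G = 332294/3 (G = (1/3)*332294 = 332294/3 ≈ 1.1076e+5)
n = -30
C(V) = -425/V
(C(T) + O(n)) + G = (-425/(-176) - 425) + 332294/3 = (-425*(-1/176) - 425) + 332294/3 = (425/176 - 425) + 332294/3 = -74375/176 + 332294/3 = 58260619/528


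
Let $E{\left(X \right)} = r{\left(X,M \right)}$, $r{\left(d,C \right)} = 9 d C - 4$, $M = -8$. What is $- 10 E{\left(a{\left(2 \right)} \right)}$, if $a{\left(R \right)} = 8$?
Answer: $5800$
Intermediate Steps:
$r{\left(d,C \right)} = -4 + 9 C d$ ($r{\left(d,C \right)} = 9 C d - 4 = -4 + 9 C d$)
$E{\left(X \right)} = -4 - 72 X$ ($E{\left(X \right)} = -4 + 9 \left(-8\right) X = -4 - 72 X$)
$- 10 E{\left(a{\left(2 \right)} \right)} = - 10 \left(-4 - 576\right) = \left(-10\right) \left(-580\right) = 5800$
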